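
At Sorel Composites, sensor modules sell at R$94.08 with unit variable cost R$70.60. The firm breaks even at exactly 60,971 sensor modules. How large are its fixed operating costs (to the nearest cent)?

R$1,431,599.08

Each unit contributes R$94.08 − R$70.60 = R$23.48.
Fixed costs = break-even units × CM = 60,971 × R$23.48 = R$1,431,599.08.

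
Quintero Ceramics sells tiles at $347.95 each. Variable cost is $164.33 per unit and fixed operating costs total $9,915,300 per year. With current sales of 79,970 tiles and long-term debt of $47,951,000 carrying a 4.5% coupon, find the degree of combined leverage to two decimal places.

At 79,970 units, contribution = 79,970 × $183.62 = $14,684,091.40.
Operating income = contribution − fixed costs = $14,684,091.40 − $9,915,300 = $4,768,791.40. Interest = $2,157,795.00.
DOL = $14,684,091.40 ÷ $4,768,791.40 = 3.0792; DFL = $4,768,791.40 ÷ $2,610,996.40 = 1.8264.
Combined leverage = 3.0792 × 1.8264 = 5.6239.

5.62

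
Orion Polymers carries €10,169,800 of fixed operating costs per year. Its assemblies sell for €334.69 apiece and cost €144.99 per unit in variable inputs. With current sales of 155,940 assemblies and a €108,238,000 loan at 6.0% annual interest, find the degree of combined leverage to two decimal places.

Total contribution margin = 155,940 × €189.70 = €29,581,818.00.
Subtracting fixed costs: EBIT = €29,581,818.00 − €10,169,800 = €19,412,018.00. Interest = €6,494,280.00.
DOL = €29,581,818.00 ÷ €19,412,018.00 = 1.5239; DFL = €19,412,018.00 ÷ €12,917,738.00 = 1.5027.
DCL = DOL × DFL = 1.5239 × 1.5027 = 2.2900.

2.29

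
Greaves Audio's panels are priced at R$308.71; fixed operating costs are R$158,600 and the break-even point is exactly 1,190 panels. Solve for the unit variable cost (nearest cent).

R$175.43

Contribution per unit must be FC / Q = R$158,600 / 1,190 = R$133.2773.
Variable cost per unit = R$308.71 − R$133.2773 = R$175.43.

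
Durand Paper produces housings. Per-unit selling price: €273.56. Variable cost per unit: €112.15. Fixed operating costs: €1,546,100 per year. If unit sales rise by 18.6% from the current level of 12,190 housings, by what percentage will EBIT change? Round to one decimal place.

+86.8%

Contribution at this volume is 12,190 × €161.41 = €1,967,587.90.
Operating income = contribution − fixed costs = €1,967,587.90 − €1,546,100 = €421,487.90.
Degree of operating leverage = €1,967,587.90 / €421,487.90 = 4.6682.
Operating income changes by 4.6682 × +18.6% = +86.8%.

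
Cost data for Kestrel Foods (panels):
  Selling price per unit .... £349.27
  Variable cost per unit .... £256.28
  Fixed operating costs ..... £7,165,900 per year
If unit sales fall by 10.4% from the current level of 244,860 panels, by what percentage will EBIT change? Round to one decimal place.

Contribution at this volume is 244,860 × £92.99 = £22,769,531.40.
Operating income = contribution − fixed costs = £22,769,531.40 − £7,165,900 = £15,603,631.40.
So DOL = total CM / EBIT = £22,769,531.40 / £15,603,631.40 = 1.4592.
Operating income changes by 1.4592 × -10.4% = -15.2%.

-15.2%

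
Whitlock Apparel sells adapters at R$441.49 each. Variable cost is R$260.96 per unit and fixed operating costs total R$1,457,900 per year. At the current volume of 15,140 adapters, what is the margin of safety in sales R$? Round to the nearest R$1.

R$3,118,833

Each unit contributes R$441.49 − R$260.96 = R$180.53. Break-even units = R$1,457,900 ÷ R$180.53 = 8,075.67; break-even revenue = 8,075.67 × R$441.49 = R$3,565,325.82.
Actual sales revenue = 15,140 × R$441.49 = R$6,684,158.60.
Margin of safety = R$6,684,158.60 − R$3,565,325.82 = R$3,118,833.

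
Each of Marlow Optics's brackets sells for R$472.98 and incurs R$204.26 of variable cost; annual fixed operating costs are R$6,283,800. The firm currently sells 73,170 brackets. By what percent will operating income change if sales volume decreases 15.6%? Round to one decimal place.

Total contribution margin = 73,170 × R$268.72 = R$19,662,242.40.
EBIT = R$19,662,242.40 − R$6,283,800 = R$13,378,442.40.
DOL = contribution ÷ EBIT = R$19,662,242.40 ÷ R$13,378,442.40 = 1.4697.
Operating income changes by 1.4697 × -15.6% = -22.9%.

-22.9%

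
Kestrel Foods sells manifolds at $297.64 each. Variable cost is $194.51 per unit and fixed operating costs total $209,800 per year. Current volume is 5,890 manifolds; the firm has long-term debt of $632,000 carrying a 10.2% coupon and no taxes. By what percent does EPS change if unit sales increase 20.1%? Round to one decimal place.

At 5,890 units, contribution = 5,890 × $103.13 = $607,435.70.
Operating income = contribution − fixed costs = $607,435.70 − $209,800 = $397,635.70.
After interest of $64,464.00, pre-tax earnings = $333,171.70.
DCL = total CM / (EBIT − I) = $607,435.70 / $333,171.70 = 1.8232.
%ΔEPS = DCL × %ΔSales = 1.8232 × +20.1% = +36.6%.

+36.6%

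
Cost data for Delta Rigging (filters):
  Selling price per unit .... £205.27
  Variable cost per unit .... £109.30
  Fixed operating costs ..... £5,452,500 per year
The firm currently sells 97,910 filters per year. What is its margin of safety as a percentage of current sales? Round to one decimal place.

42.0%

Each unit contributes £205.27 − £109.30 = £95.97. Break-even units = £5,452,500 ÷ £95.97 = 56,814.63; break-even revenue = 56,814.63 × £205.27 = £11,662,339.01.
Actual sales revenue = 97,910 × £205.27 = £20,097,985.70.
Margin of safety = (£20,097,985.70 − £11,662,339.01) ÷ £20,097,985.70 = 42.0%.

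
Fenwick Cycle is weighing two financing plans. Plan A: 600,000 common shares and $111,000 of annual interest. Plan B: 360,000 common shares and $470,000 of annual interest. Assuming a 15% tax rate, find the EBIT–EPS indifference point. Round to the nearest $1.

$1,008,500

Set EPS_A = EPS_B: (EBIT − $111,000)(1 − 0.15) ÷ 600,000 = (EBIT − $470,000)(1 − 0.15) ÷ 360,000.
Cancelling (1 − t) and cross-multiplying: 360,000·(EBIT − 111,000) = 600,000·(EBIT − 470,000).
EBIT × (600,000 − 360,000) = 470,000 × 600,000 − 111,000 × 360,000 = 242,040,000,000, so EBIT = 242,040,000,000 ÷ 240,000 = 1,008,500.00.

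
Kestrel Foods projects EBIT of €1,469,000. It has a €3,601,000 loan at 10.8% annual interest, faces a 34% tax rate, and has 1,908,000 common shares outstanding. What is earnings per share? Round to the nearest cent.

€0.37

Interest = €388,908.00, so EBT = €1,469,000 − €388,908.00 = €1,080,092.00.
After tax at 34%: net income = €1,080,092.00 × 0.66 = €712,860.72.
EPS = €712,860.72 ÷ 1,908,000 = €0.37.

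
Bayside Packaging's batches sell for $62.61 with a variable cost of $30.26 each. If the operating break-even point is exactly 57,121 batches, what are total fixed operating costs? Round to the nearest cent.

Unit CM = price − variable cost = $62.61 − $30.26 = $32.35.
Fixed costs = break-even units × CM = 57,121 × $32.35 = $1,847,864.35.

$1,847,864.35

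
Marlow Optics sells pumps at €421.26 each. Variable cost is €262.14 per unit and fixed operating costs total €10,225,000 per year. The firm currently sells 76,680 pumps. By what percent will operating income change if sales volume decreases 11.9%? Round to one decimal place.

Total contribution margin = 76,680 × €159.12 = €12,201,321.60.
Subtracting fixed costs: EBIT = €12,201,321.60 − €10,225,000 = €1,976,321.60.
Degree of operating leverage = €12,201,321.60 / €1,976,321.60 = 6.1738.
Operating income changes by 6.1738 × -11.9% = -73.5%.

-73.5%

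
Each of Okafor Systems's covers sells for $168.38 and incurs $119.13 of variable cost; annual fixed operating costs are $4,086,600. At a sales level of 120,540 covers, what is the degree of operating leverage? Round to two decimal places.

Total contribution margin = 120,540 × $49.25 = $5,936,595.00.
Operating income = contribution − fixed costs = $5,936,595.00 − $4,086,600 = $1,849,995.00.
DOL = contribution ÷ EBIT = $5,936,595.00 ÷ $1,849,995.00 = 3.2090.

3.21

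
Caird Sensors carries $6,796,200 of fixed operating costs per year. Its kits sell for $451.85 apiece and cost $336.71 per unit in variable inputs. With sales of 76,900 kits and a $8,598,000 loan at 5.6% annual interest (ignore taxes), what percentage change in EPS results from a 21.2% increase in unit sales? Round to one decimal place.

Total contribution margin = 76,900 × $115.14 = $8,854,266.00.
Operating income = contribution − fixed costs = $8,854,266.00 − $6,796,200 = $2,058,066.00.
Interest = $481,488.00, so EBIT − I = $1,576,578.00.
DCL = total CM / (EBIT − I) = $8,854,266.00 / $1,576,578.00 = 5.6161.
%ΔEPS = DCL × %ΔSales = 5.6161 × +21.2% = +119.1%.

+119.1%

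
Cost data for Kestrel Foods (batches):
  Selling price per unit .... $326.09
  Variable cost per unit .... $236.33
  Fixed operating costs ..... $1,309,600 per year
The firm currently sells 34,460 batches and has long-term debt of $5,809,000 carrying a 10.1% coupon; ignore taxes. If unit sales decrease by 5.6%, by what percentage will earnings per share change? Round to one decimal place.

Contribution at this volume is 34,460 × $89.76 = $3,093,129.60.
Operating income = contribution − fixed costs = $3,093,129.60 − $1,309,600 = $1,783,529.60.
After interest of $586,709.00, pre-tax earnings = $1,196,820.60.
Degree of combined leverage = contribution ÷ (EBIT − I) = $3,093,129.60 ÷ $1,196,820.60 = 2.5845.
%ΔEPS = DCL × %ΔSales = 2.5845 × -5.6% = -14.5%.

-14.5%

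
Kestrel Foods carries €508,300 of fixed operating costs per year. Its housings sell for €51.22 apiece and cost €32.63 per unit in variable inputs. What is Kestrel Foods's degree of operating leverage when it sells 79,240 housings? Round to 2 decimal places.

Contribution at this volume is 79,240 × €18.59 = €1,473,071.60.
Subtracting fixed costs: EBIT = €1,473,071.60 − €508,300 = €964,771.60.
DOL = contribution ÷ EBIT = €1,473,071.60 ÷ €964,771.60 = 1.5269.

1.53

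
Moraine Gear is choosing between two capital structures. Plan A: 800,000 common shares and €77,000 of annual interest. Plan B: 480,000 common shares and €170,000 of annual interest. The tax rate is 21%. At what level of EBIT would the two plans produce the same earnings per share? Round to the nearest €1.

At indifference, (EBIT − 77,000)(1 − t)/800,000 = (EBIT − 170,000)(1 − t)/480,000.
Cancelling (1 − t) and cross-multiplying: 480,000·(EBIT − 77,000) = 800,000·(EBIT − 170,000).
EBIT × (800,000 − 480,000) = 170,000 × 800,000 − 77,000 × 480,000 = 99,040,000,000, so EBIT = 99,040,000,000 ÷ 320,000 = 309,500.00.

€309,500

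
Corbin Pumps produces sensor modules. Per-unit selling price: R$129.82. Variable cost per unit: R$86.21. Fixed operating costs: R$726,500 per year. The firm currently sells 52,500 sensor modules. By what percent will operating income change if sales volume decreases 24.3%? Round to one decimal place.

Total contribution margin = 52,500 × R$43.61 = R$2,289,525.00.
EBIT = R$2,289,525.00 − R$726,500 = R$1,563,025.00.
Degree of operating leverage = R$2,289,525.00 / R$1,563,025.00 = 1.4648.
%ΔEBIT = DOL × %ΔSales = 1.4648 × -24.3% = -35.6%.

-35.6%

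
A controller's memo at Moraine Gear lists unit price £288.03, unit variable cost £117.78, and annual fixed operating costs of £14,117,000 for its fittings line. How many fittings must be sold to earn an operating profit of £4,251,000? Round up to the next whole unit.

107,889 fittings

Each unit contributes £288.03 − £117.78 = £170.25.
Need Q such that Q × £170.25 − £14,117,000 = £4,251,000, i.e. Q = £18,368,000 / £170.25 = 107,888.40 → 107,889.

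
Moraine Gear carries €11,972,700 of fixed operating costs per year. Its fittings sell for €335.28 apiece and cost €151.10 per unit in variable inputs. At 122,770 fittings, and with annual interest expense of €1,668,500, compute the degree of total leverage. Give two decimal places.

Total contribution margin = 122,770 × €184.18 = €22,611,778.60.
EBIT = €22,611,778.60 − €11,972,700 = €10,639,078.60. Interest = €1,668,500.00, so EBIT − I = €8,970,578.60.
DCL = contribution ÷ (EBIT − I) = €22,611,778.60 ÷ €8,970,578.60 = 2.5207.

2.52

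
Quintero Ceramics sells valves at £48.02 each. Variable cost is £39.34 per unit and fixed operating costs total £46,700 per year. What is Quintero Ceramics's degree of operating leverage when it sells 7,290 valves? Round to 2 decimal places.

At 7,290 units, contribution = 7,290 × £8.68 = £63,277.20.
Subtracting fixed costs: EBIT = £63,277.20 − £46,700 = £16,577.20.
DOL = contribution ÷ EBIT = £63,277.20 ÷ £16,577.20 = 3.8171.

3.82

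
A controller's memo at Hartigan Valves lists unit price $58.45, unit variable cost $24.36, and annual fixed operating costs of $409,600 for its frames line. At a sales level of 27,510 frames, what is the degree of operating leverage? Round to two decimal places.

Contribution at this volume is 27,510 × $34.09 = $937,815.90.
EBIT = $937,815.90 − $409,600 = $528,215.90.
So DOL = total CM / EBIT = $937,815.90 / $528,215.90 = 1.7754.

1.78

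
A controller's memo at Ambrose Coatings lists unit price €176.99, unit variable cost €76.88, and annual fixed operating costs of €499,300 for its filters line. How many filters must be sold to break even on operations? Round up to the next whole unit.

4,988 filters

Contribution margin per unit = €176.99 − €76.88 = €100.11.
Units to break even: €499,300 ÷ €100.11 = 4,987.51, rounded up to 4,988.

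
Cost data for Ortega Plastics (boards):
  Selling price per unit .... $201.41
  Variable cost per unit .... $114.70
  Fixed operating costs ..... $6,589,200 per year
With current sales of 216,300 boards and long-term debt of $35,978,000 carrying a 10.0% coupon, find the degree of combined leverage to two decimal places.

At 216,300 units, contribution = 216,300 × $86.71 = $18,755,373.00.
EBIT = $18,755,373.00 − $6,589,200 = $12,166,173.00. Interest = $3,597,800.00, so EBIT − I = $8,568,373.00.
Degree of total leverage = total CM / (EBIT − interest) = $18,755,373.00 / $8,568,373.00 = 2.1889.

2.19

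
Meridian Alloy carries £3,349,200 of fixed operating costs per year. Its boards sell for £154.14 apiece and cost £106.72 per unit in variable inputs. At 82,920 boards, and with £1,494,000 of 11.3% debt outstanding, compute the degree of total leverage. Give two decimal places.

9.50

Total contribution margin = 82,920 × £47.42 = £3,932,066.40.
Operating income = contribution − fixed costs = £3,932,066.40 − £3,349,200 = £582,866.40. Interest = £168,822.00.
DOL = £3,932,066.40 ÷ £582,866.40 = 6.7461; DFL = £582,866.40 ÷ £414,044.40 = 1.4077.
Combined leverage = 6.7461 × 1.4077 = 9.4965.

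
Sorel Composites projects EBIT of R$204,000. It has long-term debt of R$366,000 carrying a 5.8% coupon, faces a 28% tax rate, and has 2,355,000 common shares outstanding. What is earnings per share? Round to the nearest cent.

Pre-tax income = R$204,000 − R$21,228.00 = R$182,772.00.
Net income = R$182,772.00 × (1 − 0.28) = R$131,595.84.
Per share: R$131,595.84 / 2,355,000 shares = R$0.06.

R$0.06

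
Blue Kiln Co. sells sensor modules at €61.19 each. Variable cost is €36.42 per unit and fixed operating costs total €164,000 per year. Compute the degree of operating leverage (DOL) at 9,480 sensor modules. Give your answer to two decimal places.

3.32

Total contribution margin = 9,480 × €24.77 = €234,819.60.
Subtracting fixed costs: EBIT = €234,819.60 − €164,000 = €70,819.60.
DOL = contribution ÷ EBIT = €234,819.60 ÷ €70,819.60 = 3.3157.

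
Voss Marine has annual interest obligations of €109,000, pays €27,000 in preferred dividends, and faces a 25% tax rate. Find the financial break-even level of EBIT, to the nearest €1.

Preferred dividends are paid after tax, so their pre-tax equivalent is €27,000 ÷ (1 − 0.25) = €36,000.00.
Financial break-even EBIT = interest + D_p ÷ (1 − t) = €109,000 + €36,000.00 = €145,000.00.

€145,000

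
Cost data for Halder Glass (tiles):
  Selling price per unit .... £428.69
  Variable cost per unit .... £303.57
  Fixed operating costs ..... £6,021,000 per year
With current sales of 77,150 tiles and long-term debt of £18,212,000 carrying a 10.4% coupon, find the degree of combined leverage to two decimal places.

Contribution at this volume is 77,150 × £125.12 = £9,653,008.00.
EBIT = £9,653,008.00 − £6,021,000 = £3,632,008.00. Interest = £1,894,048.00, so EBIT − I = £1,737,960.00.
Degree of total leverage = total CM / (EBIT − interest) = £9,653,008.00 / £1,737,960.00 = 5.5542.

5.55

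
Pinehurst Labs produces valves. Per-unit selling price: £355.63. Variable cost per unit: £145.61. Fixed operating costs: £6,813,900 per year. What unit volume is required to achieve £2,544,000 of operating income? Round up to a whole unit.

Unit CM = price − variable cost = £355.63 − £145.61 = £210.02.
Units = (FC + target) / CM = (£6,813,900 + £2,544,000) / £210.02 = 44,557.19, so 44,558 valves.

44,558 valves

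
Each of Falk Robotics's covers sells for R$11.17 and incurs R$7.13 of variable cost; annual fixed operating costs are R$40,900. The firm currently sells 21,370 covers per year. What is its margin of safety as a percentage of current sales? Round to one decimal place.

Contribution margin per unit = R$11.17 − R$7.13 = R$4.04. Break-even units = R$40,900 ÷ R$4.04 = 10,123.76; break-even revenue = 10,123.76 × R$11.17 = R$113,082.43.
Actual sales revenue = 21,370 × R$11.17 = R$238,702.90.
Margin of safety = (R$238,702.90 − R$113,082.43) ÷ R$238,702.90 = 52.6%.

52.6%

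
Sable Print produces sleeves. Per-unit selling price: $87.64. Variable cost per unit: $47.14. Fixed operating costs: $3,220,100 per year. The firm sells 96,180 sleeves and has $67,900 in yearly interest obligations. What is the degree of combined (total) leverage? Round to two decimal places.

Contribution at this volume is 96,180 × $40.50 = $3,895,290.00.
Operating income = contribution − fixed costs = $3,895,290.00 − $3,220,100 = $675,190.00. Interest = $67,900.00, so EBIT − I = $607,290.00.
DCL = contribution ÷ (EBIT − I) = $3,895,290.00 ÷ $607,290.00 = 6.4142.

6.41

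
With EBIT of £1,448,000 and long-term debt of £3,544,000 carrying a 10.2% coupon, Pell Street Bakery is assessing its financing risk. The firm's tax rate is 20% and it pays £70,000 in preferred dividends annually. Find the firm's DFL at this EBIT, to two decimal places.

Annual interest charges come to £361,488.00.
Preferred dividends grossed up pre-tax: £70,000 / (1 − 0.20) = £87,500.00.
DFL = EBIT ÷ [EBIT − I − D_p/(1−t)] = £1,448,000 ÷ [£1,448,000 − £361,488.00 − £87,500.00] = £1,448,000 ÷ £999,012.00 = 1.4494.

1.45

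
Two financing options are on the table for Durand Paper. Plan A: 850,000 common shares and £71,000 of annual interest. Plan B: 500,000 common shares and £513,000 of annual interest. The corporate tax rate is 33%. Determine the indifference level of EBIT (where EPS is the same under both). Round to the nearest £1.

£1,144,429

Set EPS_A = EPS_B: (EBIT − £71,000)(1 − 0.33) ÷ 850,000 = (EBIT − £513,000)(1 − 0.33) ÷ 500,000.
Cancelling (1 − t) and cross-multiplying: 500,000·(EBIT − 71,000) = 850,000·(EBIT − 513,000).
EBIT × (850,000 − 500,000) = 513,000 × 850,000 − 71,000 × 500,000 = 400,550,000,000, so EBIT = 400,550,000,000 ÷ 350,000 = 1,144,428.57.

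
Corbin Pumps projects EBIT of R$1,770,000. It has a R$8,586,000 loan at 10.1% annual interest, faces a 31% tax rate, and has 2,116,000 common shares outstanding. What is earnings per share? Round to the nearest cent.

R$0.29

Interest = R$867,186.00, so EBT = R$1,770,000 − R$867,186.00 = R$902,814.00.
After tax at 31%: net income = R$902,814.00 × 0.69 = R$622,941.66.
EPS = R$622,941.66 ÷ 2,116,000 = R$0.29.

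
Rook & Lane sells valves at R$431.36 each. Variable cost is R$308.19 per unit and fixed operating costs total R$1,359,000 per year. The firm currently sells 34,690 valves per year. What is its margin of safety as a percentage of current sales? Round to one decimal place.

Each unit contributes R$431.36 − R$308.19 = R$123.17. Break-even units = R$1,359,000 ÷ R$123.17 = 11,033.53; break-even revenue = 11,033.53 × R$431.36 = R$4,759,423.89.
Current sales = 34,690 × R$431.36 = R$14,963,878.40.
Margin of safety = (R$14,963,878.40 − R$4,759,423.89) ÷ R$14,963,878.40 = 68.2%.

68.2%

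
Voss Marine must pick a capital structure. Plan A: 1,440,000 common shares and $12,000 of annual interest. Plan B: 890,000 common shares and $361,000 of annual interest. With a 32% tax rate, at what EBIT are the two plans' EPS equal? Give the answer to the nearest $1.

$925,745

Set EPS_A = EPS_B: (EBIT − $12,000)(1 − 0.32) ÷ 1,440,000 = (EBIT − $361,000)(1 − 0.32) ÷ 890,000.
Cancelling (1 − t) and cross-multiplying: 890,000·(EBIT − 12,000) = 1,440,000·(EBIT − 361,000).
Solving, EBIT = (361,000·1,440,000 − 12,000·890,000) / (1,440,000 − 890,000) = 509,160,000,000 / 550,000 = 925,745.45.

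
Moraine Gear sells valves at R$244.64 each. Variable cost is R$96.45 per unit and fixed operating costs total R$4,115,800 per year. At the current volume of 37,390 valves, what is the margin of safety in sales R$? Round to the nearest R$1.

R$2,352,506

Unit CM = price − variable cost = R$244.64 − R$96.45 = R$148.19. Break-even units = R$4,115,800 ÷ R$148.19 = 27,773.80; break-even revenue = 27,773.80 × R$244.64 = R$6,794,583.39.
Actual sales revenue = 37,390 × R$244.64 = R$9,147,089.60.
Margin of safety = R$9,147,089.60 − R$6,794,583.39 = R$2,352,506.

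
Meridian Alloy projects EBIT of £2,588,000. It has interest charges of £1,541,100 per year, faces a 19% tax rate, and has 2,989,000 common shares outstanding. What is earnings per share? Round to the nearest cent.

£0.28

Interest = £1,541,100.00, so EBT = £2,588,000 − £1,541,100.00 = £1,046,900.00.
Net income = £1,046,900.00 × (1 − 0.19) = £847,989.00.
EPS = £847,989.00 ÷ 2,989,000 = £0.28.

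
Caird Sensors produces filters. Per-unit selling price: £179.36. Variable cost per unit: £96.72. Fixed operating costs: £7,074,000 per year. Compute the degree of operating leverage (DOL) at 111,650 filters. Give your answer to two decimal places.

At 111,650 units, contribution = 111,650 × £82.64 = £9,226,756.00.
EBIT = £9,226,756.00 − £7,074,000 = £2,152,756.00.
DOL = contribution ÷ EBIT = £9,226,756.00 ÷ £2,152,756.00 = 4.2860.

4.29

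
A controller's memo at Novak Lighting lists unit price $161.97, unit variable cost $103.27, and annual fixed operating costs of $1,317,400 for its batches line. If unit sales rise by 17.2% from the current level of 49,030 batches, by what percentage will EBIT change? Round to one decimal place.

+31.7%

Contribution at this volume is 49,030 × $58.70 = $2,878,061.00.
Subtracting fixed costs: EBIT = $2,878,061.00 − $1,317,400 = $1,560,661.00.
Degree of operating leverage = $2,878,061.00 / $1,560,661.00 = 1.8441.
Operating income changes by 1.8441 × +17.2% = +31.7%.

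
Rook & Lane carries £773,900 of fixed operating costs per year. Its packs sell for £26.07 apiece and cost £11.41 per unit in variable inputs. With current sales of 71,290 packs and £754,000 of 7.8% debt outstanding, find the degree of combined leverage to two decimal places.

4.92

Contribution at this volume is 71,290 × £14.66 = £1,045,111.40.
Subtracting fixed costs: EBIT = £1,045,111.40 − £773,900 = £271,211.40. Interest = £58,812.00, so EBIT − I = £212,399.40.
DCL = contribution ÷ (EBIT − I) = £1,045,111.40 ÷ £212,399.40 = 4.9205.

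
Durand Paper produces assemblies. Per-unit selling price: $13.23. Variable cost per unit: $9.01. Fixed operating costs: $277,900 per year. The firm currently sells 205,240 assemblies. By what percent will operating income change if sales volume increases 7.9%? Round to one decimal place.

+11.6%

Total contribution margin = 205,240 × $4.22 = $866,112.80.
EBIT = $866,112.80 − $277,900 = $588,212.80.
DOL = contribution ÷ EBIT = $866,112.80 ÷ $588,212.80 = 1.4724.
%ΔEBIT = DOL × %ΔSales = 1.4724 × +7.9% = +11.6%.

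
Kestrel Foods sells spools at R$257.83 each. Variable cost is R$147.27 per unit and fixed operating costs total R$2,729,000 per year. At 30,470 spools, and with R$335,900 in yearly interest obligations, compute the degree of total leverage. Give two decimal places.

Contribution at this volume is 30,470 × R$110.56 = R$3,368,763.20.
Operating income = contribution − fixed costs = R$3,368,763.20 − R$2,729,000 = R$639,763.20. Interest = R$335,900.00.
DOL = R$3,368,763.20 ÷ R$639,763.20 = 5.2656; DFL = R$639,763.20 ÷ R$303,863.20 = 2.1054.
Combined leverage = 5.2656 × 2.1054 = 11.0862.

11.09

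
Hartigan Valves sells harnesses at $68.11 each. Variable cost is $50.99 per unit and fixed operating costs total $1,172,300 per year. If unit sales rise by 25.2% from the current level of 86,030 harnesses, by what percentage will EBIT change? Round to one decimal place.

Total contribution margin = 86,030 × $17.12 = $1,472,833.60.
Subtracting fixed costs: EBIT = $1,472,833.60 − $1,172,300 = $300,533.60.
Degree of operating leverage = $1,472,833.60 / $300,533.60 = 4.9007.
So EBIT moves 4.9007 × (+25.2%) = +123.5%.

+123.5%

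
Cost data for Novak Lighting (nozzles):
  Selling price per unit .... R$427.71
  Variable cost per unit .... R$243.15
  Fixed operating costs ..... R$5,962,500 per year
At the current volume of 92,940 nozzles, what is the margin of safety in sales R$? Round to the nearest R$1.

Contribution margin per unit = R$427.71 − R$243.15 = R$184.56. Break-even units = R$5,962,500 ÷ R$184.56 = 32,306.57; break-even revenue = 32,306.57 × R$427.71 = R$13,817,841.76.
Current sales = 92,940 × R$427.71 = R$39,751,367.40.
Margin of safety = R$39,751,367.40 − R$13,817,841.76 = R$25,933,526.

R$25,933,526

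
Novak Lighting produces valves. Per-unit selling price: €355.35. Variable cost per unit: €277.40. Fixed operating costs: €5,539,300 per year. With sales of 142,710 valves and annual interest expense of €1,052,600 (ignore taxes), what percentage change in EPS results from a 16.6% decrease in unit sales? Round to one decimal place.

-40.7%

At 142,710 units, contribution = 142,710 × €77.95 = €11,124,244.50.
Operating income = contribution − fixed costs = €11,124,244.50 − €5,539,300 = €5,584,944.50.
Interest = €1,052,600.00, so EBIT − I = €4,532,344.50.
Degree of combined leverage = contribution ÷ (EBIT − I) = €11,124,244.50 ÷ €4,532,344.50 = 2.4544.
%ΔEPS = DCL × %ΔSales = 2.4544 × -16.6% = -40.7%.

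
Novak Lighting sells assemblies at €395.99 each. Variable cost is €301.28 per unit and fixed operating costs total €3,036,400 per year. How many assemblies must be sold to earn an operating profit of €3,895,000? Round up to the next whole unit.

73,186 assemblies

Unit CM = price − variable cost = €395.99 − €301.28 = €94.71.
Required volume = (fixed costs + target profit) ÷ CM = (€3,036,400 + €3,895,000) ÷ €94.71 = 73,185.51, so 73,186 assemblies.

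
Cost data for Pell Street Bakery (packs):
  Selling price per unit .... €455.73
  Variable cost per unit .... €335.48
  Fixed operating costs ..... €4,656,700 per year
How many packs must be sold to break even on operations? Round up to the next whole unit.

Unit CM = price − variable cost = €455.73 − €335.48 = €120.25.
Break-even volume = fixed costs ÷ CM per unit = €4,656,700 ÷ €120.25 = 38,725.16, so 38,726 packs.

38,726 packs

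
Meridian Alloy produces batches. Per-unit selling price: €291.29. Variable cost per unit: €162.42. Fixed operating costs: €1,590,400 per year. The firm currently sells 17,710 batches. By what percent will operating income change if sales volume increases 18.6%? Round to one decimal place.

Contribution at this volume is 17,710 × €128.87 = €2,282,287.70.
Operating income = contribution − fixed costs = €2,282,287.70 − €1,590,400 = €691,887.70.
Degree of operating leverage = €2,282,287.70 / €691,887.70 = 3.2986.
%ΔEBIT = DOL × %ΔSales = 3.2986 × +18.6% = +61.4%.

+61.4%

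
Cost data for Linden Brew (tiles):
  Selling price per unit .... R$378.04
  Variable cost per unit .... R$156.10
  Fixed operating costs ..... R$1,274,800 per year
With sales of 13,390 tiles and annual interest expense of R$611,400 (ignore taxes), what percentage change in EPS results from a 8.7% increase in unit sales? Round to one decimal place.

+23.8%

At 13,390 units, contribution = 13,390 × R$221.94 = R$2,971,776.60.
Subtracting fixed costs: EBIT = R$2,971,776.60 − R$1,274,800 = R$1,696,976.60.
Interest = R$611,400.00, so EBIT − I = R$1,085,576.60.
Degree of combined leverage = contribution ÷ (EBIT − I) = R$2,971,776.60 ÷ R$1,085,576.60 = 2.7375.
%ΔEPS = DCL × %ΔSales = 2.7375 × +8.7% = +23.8%.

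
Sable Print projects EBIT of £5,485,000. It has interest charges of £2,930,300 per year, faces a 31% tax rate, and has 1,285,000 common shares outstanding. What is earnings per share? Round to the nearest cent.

£1.37

Pre-tax income = £5,485,000 − £2,930,300.00 = £2,554,700.00.
After tax at 31%: net income = £2,554,700.00 × 0.69 = £1,762,743.00.
EPS = £1,762,743.00 ÷ 1,285,000 = £1.37.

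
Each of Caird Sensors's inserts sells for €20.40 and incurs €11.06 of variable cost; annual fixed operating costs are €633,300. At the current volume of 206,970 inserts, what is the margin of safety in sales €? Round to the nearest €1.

Contribution margin per unit = €20.40 − €11.06 = €9.34. Break-even units = €633,300 ÷ €9.34 = 67,805.14; break-even revenue = 67,805.14 × €20.40 = €1,383,224.84.
Actual sales revenue = 206,970 × €20.40 = €4,222,188.00.
Margin of safety = €4,222,188.00 − €1,383,224.84 = €2,838,963.

€2,838,963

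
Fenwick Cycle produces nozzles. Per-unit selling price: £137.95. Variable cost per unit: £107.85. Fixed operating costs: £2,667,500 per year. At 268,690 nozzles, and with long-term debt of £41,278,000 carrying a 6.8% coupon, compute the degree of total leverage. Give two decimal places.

Contribution at this volume is 268,690 × £30.10 = £8,087,569.00.
Operating income = contribution − fixed costs = £8,087,569.00 − £2,667,500 = £5,420,069.00. Interest = £2,806,904.00, so EBIT − I = £2,613,165.00.
Degree of total leverage = total CM / (EBIT − interest) = £8,087,569.00 / £2,613,165.00 = 3.0949.

3.09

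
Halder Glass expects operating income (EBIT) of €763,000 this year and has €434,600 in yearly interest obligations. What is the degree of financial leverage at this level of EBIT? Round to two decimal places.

2.32

Interest = €434,600.00.
Degree of financial leverage = EBIT / (EBIT − interest) = €763,000 / €328,400.00 = 2.3234.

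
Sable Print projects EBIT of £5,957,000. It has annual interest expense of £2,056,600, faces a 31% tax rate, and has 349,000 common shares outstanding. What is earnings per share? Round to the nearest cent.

Pre-tax income = £5,957,000 − £2,056,600.00 = £3,900,400.00.
Net income = £3,900,400.00 × (1 − 0.31) = £2,691,276.00.
Per share: £2,691,276.00 / 349,000 shares = £7.71.

£7.71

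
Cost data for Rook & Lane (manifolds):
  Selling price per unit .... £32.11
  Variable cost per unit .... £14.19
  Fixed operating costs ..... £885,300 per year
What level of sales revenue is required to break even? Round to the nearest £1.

£1,586,327

CM per unit = £32.11 − £14.19 = £17.92; CM ratio = £17.92 / £32.11 = 0.5581.
Break-even revenue = fixed costs × price ÷ CM = £885,300 × £32.11 ÷ £17.92 = £1,586,327.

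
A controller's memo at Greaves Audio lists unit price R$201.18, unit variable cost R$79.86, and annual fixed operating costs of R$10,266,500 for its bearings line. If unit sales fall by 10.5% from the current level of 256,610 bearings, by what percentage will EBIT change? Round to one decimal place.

-15.7%

Contribution at this volume is 256,610 × R$121.32 = R$31,131,925.20.
EBIT = R$31,131,925.20 − R$10,266,500 = R$20,865,425.20.
So DOL = total CM / EBIT = R$31,131,925.20 / R$20,865,425.20 = 1.4920.
%ΔEBIT = DOL × %ΔSales = 1.4920 × -10.5% = -15.7%.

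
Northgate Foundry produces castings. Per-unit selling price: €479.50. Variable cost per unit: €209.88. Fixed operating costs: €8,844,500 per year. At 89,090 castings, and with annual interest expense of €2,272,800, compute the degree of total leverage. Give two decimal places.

1.86

Total contribution margin = 89,090 × €269.62 = €24,020,445.80.
EBIT = €24,020,445.80 − €8,844,500 = €15,175,945.80. Interest = €2,272,800.00.
DOL = €24,020,445.80 ÷ €15,175,945.80 = 1.5828; DFL = €15,175,945.80 ÷ €12,903,145.80 = 1.1761.
Combined leverage = 1.5828 × 1.1761 = 1.8615.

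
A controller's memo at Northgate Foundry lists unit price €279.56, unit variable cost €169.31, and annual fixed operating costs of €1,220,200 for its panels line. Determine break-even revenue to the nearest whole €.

Contribution margin per unit = €279.56 − €169.31 = €110.25, a CM ratio of €110.25 ÷ €279.56 = 0.3944.
Break-even sales = FC ÷ CM ratio = €1,220,200 × €279.56 / €110.25 = €3,094,051.

€3,094,051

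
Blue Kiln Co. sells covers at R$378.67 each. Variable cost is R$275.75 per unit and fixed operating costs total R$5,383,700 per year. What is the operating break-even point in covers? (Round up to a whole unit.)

Contribution margin per unit = R$378.67 − R$275.75 = R$102.92.
Break-even Q = R$5,383,700 / R$102.92 = 52,309.56 → 52,310 covers.

52,310 covers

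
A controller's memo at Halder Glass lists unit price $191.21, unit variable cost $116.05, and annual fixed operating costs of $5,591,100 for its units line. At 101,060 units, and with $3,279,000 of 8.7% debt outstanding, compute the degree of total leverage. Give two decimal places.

4.42

At 101,060 units, contribution = 101,060 × $75.16 = $7,595,669.60.
EBIT = $7,595,669.60 − $5,591,100 = $2,004,569.60. Interest = $285,273.00.
DOL = $7,595,669.60 ÷ $2,004,569.60 = 3.7892; DFL = $2,004,569.60 ÷ $1,719,296.60 = 1.1659.
DCL = DOL × DFL = 3.7892 × 1.1659 = 4.4178.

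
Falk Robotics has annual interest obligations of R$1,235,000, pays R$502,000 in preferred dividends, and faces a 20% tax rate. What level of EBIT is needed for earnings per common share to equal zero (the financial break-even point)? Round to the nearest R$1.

R$1,862,500

Preferred dividends are paid after tax, so their pre-tax equivalent is R$502,000 ÷ (1 − 0.20) = R$627,500.00.
EPS = 0 when EBIT covers interest plus the pre-tax preferred burden: R$1,235,000 + R$627,500.00 = R$1,862,500.00.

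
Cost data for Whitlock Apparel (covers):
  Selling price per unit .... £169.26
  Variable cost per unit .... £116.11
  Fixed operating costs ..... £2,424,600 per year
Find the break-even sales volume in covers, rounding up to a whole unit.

Contribution margin per unit = £169.26 − £116.11 = £53.15.
Break-even volume = fixed costs ÷ CM per unit = £2,424,600 ÷ £53.15 = 45,618.06, so 45,619 covers.

45,619 covers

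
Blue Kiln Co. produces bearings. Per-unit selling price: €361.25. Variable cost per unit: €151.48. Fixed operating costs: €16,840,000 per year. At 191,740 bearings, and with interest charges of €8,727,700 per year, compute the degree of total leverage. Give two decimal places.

2.74

At 191,740 units, contribution = 191,740 × €209.77 = €40,221,299.80.
Subtracting fixed costs: EBIT = €40,221,299.80 − €16,840,000 = €23,381,299.80. Interest = €8,727,700.00, so EBIT − I = €14,653,599.80.
Degree of total leverage = total CM / (EBIT − interest) = €40,221,299.80 / €14,653,599.80 = 2.7448.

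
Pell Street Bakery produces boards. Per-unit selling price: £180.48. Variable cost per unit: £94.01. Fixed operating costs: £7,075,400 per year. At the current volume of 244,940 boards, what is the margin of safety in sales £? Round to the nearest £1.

£29,439,011

Unit CM = price − variable cost = £180.48 − £94.01 = £86.47. Break-even units = £7,075,400 ÷ £86.47 = 81,824.91; break-even revenue = 81,824.91 × £180.48 = £14,767,759.82.
Current sales = 244,940 × £180.48 = £44,206,771.20.
Margin of safety = £44,206,771.20 − £14,767,759.82 = £29,439,011.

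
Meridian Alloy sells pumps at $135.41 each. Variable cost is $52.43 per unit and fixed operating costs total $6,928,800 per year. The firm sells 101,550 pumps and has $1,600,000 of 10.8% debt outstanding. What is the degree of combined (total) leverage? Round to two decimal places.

Contribution at this volume is 101,550 × $82.98 = $8,426,619.00.
Subtracting fixed costs: EBIT = $8,426,619.00 − $6,928,800 = $1,497,819.00. Interest = $172,800.00, so EBIT − I = $1,325,019.00.
DCL = contribution ÷ (EBIT − I) = $8,426,619.00 ÷ $1,325,019.00 = 6.3596.

6.36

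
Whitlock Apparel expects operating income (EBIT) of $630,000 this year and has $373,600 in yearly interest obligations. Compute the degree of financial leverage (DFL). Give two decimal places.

2.46

Interest = $373,600.00.
DFL = EBIT ÷ (EBIT − I) = $630,000 ÷ ($630,000 − $373,600.00) = $630,000 ÷ $256,400.00 = 2.4571.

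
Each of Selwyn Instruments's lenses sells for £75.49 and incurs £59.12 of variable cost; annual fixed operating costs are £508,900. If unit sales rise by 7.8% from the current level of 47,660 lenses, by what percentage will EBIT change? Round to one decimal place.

Total contribution margin = 47,660 × £16.37 = £780,194.20.
EBIT = £780,194.20 − £508,900 = £271,294.20.
DOL = contribution ÷ EBIT = £780,194.20 ÷ £271,294.20 = 2.8758.
Operating income changes by 2.8758 × +7.8% = +22.4%.

+22.4%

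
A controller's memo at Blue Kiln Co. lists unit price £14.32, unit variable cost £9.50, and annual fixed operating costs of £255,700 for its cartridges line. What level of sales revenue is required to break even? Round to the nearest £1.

£759,673

CM per unit = £14.32 − £9.50 = £4.82; CM ratio = £4.82 / £14.32 = 0.3366.
Break-even sales = FC ÷ CM ratio = £255,700 × £14.32 / £4.82 = £759,673.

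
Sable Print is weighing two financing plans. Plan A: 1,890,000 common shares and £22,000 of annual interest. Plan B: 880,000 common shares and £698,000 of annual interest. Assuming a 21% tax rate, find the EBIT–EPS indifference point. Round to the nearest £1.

At indifference, (EBIT − 22,000)(1 − t)/1,890,000 = (EBIT − 698,000)(1 − t)/880,000.
Cancelling (1 − t) and cross-multiplying: 880,000·(EBIT − 22,000) = 1,890,000·(EBIT − 698,000).
Solving, EBIT = (698,000·1,890,000 − 22,000·880,000) / (1,890,000 − 880,000) = 1,299,860,000,000 / 1,010,000 = 1,286,990.10.

£1,286,990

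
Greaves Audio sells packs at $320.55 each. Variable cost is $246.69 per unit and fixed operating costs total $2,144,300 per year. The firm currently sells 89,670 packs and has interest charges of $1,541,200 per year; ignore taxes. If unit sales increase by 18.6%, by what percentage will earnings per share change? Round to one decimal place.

At 89,670 units, contribution = 89,670 × $73.86 = $6,623,026.20.
Operating income = contribution − fixed costs = $6,623,026.20 − $2,144,300 = $4,478,726.20.
After interest of $1,541,200.00, pre-tax earnings = $2,937,526.20.
DCL = total CM / (EBIT − I) = $6,623,026.20 / $2,937,526.20 = 2.2546.
EPS therefore changes by 2.2546 × (+18.6%) = +41.9%.

+41.9%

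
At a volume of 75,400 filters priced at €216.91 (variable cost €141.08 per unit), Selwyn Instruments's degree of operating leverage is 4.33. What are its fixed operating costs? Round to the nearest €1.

€4,397,124

Total contribution margin = 75,400 × €75.83 = €5,717,582.00.
DOL = contribution / EBIT, so EBIT = €5,717,582.00 / 4.33 = €1,320,457.74.
Fixed costs = CM − EBIT = €5,717,582.00 − €1,320,457.74 = €4,397,124.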